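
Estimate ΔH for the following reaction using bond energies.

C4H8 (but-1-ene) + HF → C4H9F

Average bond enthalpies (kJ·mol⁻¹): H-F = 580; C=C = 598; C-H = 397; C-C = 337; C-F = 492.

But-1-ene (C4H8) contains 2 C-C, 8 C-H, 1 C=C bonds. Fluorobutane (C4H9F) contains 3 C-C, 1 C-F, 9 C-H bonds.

ΔH ≈ −48 kJ

Bonds broken (reactants):
  C-C: 2 × 337 = 674
  C-H: 8 × 397 = 3176
  C=C: 1 × 598 = 598
  H-F: 1 × 580 = 580
  Σ(broken) = 5028 kJ
Bonds formed (products):
  C-C: 3 × 337 = 1011
  C-F: 1 × 492 = 492
  C-H: 9 × 397 = 3573
  Σ(formed) = 5076 kJ
ΔH = Σ(broken) − Σ(formed) = 5028 − 5076 = −48 kJ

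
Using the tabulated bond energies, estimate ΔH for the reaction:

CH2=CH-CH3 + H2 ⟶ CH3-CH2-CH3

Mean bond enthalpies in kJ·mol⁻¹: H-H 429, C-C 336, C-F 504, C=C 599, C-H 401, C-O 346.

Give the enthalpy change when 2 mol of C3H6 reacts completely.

ΔH = −220 kJ

Bonds broken (reactants):
  C-C: 1 × 336 = 336
  C-H: 6 × 401 = 2406
  C=C: 1 × 599 = 599
  H-H: 1 × 429 = 429
  Σ(broken) = 3770 kJ
Bonds formed (products):
  C-C: 2 × 336 = 672
  C-H: 8 × 401 = 3208
  Σ(formed) = 3880 kJ
ΔH = Σ(broken) − Σ(formed) = 3770 − 3880 = −110 kJ
For 2× the reaction as written: 2 × (−110) = −220 kJ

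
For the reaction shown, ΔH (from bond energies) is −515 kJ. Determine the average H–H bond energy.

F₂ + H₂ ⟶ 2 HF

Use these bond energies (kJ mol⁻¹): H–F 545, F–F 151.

Let D be the H–H bond energy.
Σ(broken) = 1×151 + 1×D = 151 + D
Σ(formed) = 2×545 = 1090
ΔH = Σ(broken) − Σ(formed) = (151 + D) − (1090) = −939 + D
Setting this equal to −515 kJ gives D = 424 kJ/mol.

D(H–H) ≈ 424 kJ/mol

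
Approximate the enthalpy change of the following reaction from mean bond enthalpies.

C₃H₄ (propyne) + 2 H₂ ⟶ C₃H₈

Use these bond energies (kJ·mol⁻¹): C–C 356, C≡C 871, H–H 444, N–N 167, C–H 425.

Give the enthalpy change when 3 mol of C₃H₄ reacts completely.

Bonds broken (reactants):
  C≡C: 1 × 871 = 871
  C–C: 1 × 356 = 356
  C–H: 4 × 425 = 1700
  H–H: 2 × 444 = 888
  Σ(broken) = 3815 kJ
Bonds formed (products):
  C–C: 2 × 356 = 712
  C–H: 8 × 425 = 3400
  Σ(formed) = 4112 kJ
ΔH = Σ(broken) − Σ(formed) = 3815 − 4112 = −297 kJ
For 3× the reaction as written: 3 × (−297) = −891 kJ

ΔH = −891 kJ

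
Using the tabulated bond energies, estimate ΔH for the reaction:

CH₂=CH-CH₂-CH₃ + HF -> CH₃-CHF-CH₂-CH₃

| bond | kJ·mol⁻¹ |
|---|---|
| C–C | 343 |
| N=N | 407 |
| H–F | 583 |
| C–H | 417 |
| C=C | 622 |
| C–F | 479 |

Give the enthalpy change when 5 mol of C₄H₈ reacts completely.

Bonds broken (reactants):
  C–C: 2 × 343 = 686
  C–H: 8 × 417 = 3336
  C=C: 1 × 622 = 622
  H–F: 1 × 583 = 583
  Σ(broken) = 5227 kJ
Bonds formed (products):
  C–C: 3 × 343 = 1029
  C–F: 1 × 479 = 479
  C–H: 9 × 417 = 3753
  Σ(formed) = 5261 kJ
ΔH = Σ(broken) − Σ(formed) = 5227 − 5261 = −34 kJ
For 5× the reaction as written: 5 × (−34) = −170 kJ

ΔH = −170 kJ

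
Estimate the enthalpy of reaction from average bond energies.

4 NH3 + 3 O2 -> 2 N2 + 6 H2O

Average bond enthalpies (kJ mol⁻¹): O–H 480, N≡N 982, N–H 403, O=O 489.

ΔH ≈ −1421 kJ

Bonds broken (reactants):
  N–H: 12 × 403 = 4836
  O=O: 3 × 489 = 1467
  Σ(broken) = 6303 kJ
Bonds formed (products):
  N≡N: 2 × 982 = 1964
  O–H: 12 × 480 = 5760
  Σ(formed) = 7724 kJ
ΔH = Σ(broken) − Σ(formed) = 6303 − 7724 = −1421 kJ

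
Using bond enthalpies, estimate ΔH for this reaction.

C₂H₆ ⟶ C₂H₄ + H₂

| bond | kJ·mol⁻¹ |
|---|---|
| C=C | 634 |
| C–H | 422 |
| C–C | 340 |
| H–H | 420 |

ΔH ≈ +130 kJ

Bonds broken (reactants):
  C–C: 1 × 340 = 340
  C–H: 6 × 422 = 2532
  Σ(broken) = 2872 kJ
Bonds formed (products):
  C–H: 4 × 422 = 1688
  C=C: 1 × 634 = 634
  H–H: 1 × 420 = 420
  Σ(formed) = 2742 kJ
ΔH = Σ(broken) − Σ(formed) = 2872 − 2742 = +130 kJ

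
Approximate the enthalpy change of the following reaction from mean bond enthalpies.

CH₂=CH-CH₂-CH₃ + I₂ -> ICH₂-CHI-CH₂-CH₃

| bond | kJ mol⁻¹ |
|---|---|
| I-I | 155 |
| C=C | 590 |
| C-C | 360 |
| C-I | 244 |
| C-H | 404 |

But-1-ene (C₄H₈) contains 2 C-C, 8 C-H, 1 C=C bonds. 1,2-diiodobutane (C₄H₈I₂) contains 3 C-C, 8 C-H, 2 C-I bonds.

ΔH ≈ −103 kJ

Bonds broken (reactants):
  C-C: 2 × 360 = 720
  C-H: 8 × 404 = 3232
  C=C: 1 × 590 = 590
  I-I: 1 × 155 = 155
  Σ(broken) = 4697 kJ
Bonds formed (products):
  C-C: 3 × 360 = 1080
  C-H: 8 × 404 = 3232
  C-I: 2 × 244 = 488
  Σ(formed) = 4800 kJ
ΔH = Σ(broken) − Σ(formed) = 4697 − 4800 = −103 kJ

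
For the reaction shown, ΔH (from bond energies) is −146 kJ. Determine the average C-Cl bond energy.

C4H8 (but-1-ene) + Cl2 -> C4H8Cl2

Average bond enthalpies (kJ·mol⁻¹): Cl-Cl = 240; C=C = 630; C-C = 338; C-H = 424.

Let D be the C-Cl bond energy.
Σ(broken) = 2×338 + 8×424 + 1×630 + 1×240 = 4938
Σ(formed) = 3×338 + 2×D + 8×424 = 4406 + 2D
ΔH = Σ(broken) − Σ(formed) = (4938) − (4406 + 2D) = +532 − 2D
Setting this equal to −146 kJ gives 2D = 678, so D = 339 kJ/mol.

D(C-Cl) ≈ 339 kJ/mol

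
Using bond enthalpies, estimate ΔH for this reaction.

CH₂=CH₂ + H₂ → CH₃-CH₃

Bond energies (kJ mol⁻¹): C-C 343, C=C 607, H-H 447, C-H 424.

ΔH ≈ −137 kJ

Bonds broken (reactants):
  C-H: 4 × 424 = 1696
  C=C: 1 × 607 = 607
  H-H: 1 × 447 = 447
  Σ(broken) = 2750 kJ
Bonds formed (products):
  C-C: 1 × 343 = 343
  C-H: 6 × 424 = 2544
  Σ(formed) = 2887 kJ
ΔH = Σ(broken) − Σ(formed) = 2750 − 2887 = −137 kJ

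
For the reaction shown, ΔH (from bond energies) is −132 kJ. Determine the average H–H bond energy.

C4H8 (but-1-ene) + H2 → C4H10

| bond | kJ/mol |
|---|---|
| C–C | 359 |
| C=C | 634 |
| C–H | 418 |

Let D be the H–H bond energy.
Σ(broken) = 2×359 + 8×418 + 1×634 + 1×D = 4696 + D
Σ(formed) = 3×359 + 10×418 = 5257
ΔH = Σ(broken) − Σ(formed) = (4696 + D) − (5257) = −561 + D
Setting this equal to −132 kJ gives D = 429 kJ/mol.

D(H–H) ≈ 429 kJ/mol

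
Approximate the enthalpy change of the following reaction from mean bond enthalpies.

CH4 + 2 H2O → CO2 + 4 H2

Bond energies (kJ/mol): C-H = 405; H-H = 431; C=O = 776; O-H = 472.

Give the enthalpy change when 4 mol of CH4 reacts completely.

ΔH = +928 kJ

Bonds broken (reactants):
  C-H: 4 × 405 = 1620
  O-H: 4 × 472 = 1888
  Σ(broken) = 3508 kJ
Bonds formed (products):
  C=O: 2 × 776 = 1552
  H-H: 4 × 431 = 1724
  Σ(formed) = 3276 kJ
ΔH = Σ(broken) − Σ(formed) = 3508 − 3276 = +232 kJ
For 4× the reaction as written: 4 × (+232) = +928 kJ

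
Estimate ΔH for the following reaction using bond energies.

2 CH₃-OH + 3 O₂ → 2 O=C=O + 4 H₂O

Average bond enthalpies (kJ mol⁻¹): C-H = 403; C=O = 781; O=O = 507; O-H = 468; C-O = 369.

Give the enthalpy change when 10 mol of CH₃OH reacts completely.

Bonds broken (reactants):
  C-H: 6 × 403 = 2418
  C-O: 2 × 369 = 738
  O-H: 2 × 468 = 936
  O=O: 3 × 507 = 1521
  Σ(broken) = 5613 kJ
Bonds formed (products):
  C=O: 4 × 781 = 3124
  O-H: 8 × 468 = 3744
  Σ(formed) = 6868 kJ
ΔH = Σ(broken) − Σ(formed) = 5613 − 6868 = −1255 kJ
For 5× the reaction as written: 5 × (−1255) = −6275 kJ

ΔH = −6275 kJ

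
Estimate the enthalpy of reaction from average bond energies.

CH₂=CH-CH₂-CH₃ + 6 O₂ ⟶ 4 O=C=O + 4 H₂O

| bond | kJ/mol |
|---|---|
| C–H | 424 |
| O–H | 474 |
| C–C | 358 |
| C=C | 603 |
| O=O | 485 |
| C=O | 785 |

Bonds broken (reactants):
  C–C: 2 × 358 = 716
  C–H: 8 × 424 = 3392
  C=C: 1 × 603 = 603
  O=O: 6 × 485 = 2910
  Σ(broken) = 7621 kJ
Bonds formed (products):
  C=O: 8 × 785 = 6280
  O–H: 8 × 474 = 3792
  Σ(formed) = 10072 kJ
ΔH = Σ(broken) − Σ(formed) = 7621 − 10072 = −2451 kJ

ΔH ≈ −2451 kJ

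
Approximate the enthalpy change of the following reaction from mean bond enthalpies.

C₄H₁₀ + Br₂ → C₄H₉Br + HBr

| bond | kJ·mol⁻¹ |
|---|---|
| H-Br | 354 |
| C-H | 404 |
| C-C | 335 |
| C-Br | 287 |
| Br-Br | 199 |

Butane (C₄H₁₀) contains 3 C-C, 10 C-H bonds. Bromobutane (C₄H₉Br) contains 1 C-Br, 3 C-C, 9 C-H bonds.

Bonds broken (reactants):
  Br-Br: 1 × 199 = 199
  C-C: 3 × 335 = 1005
  C-H: 10 × 404 = 4040
  Σ(broken) = 5244 kJ
Bonds formed (products):
  C-Br: 1 × 287 = 287
  C-C: 3 × 335 = 1005
  C-H: 9 × 404 = 3636
  H-Br: 1 × 354 = 354
  Σ(formed) = 5282 kJ
ΔH = Σ(broken) − Σ(formed) = 5244 − 5282 = −38 kJ

ΔH ≈ −38 kJ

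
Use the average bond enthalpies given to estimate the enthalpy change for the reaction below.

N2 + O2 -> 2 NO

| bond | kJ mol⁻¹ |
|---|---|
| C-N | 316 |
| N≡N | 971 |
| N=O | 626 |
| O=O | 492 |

ΔH ≈ +211 kJ

Bonds broken (reactants):
  N≡N: 1 × 971 = 971
  O=O: 1 × 492 = 492
  Σ(broken) = 1463 kJ
Bonds formed (products):
  N=O: 2 × 626 = 1252
  Σ(formed) = 1252 kJ
ΔH = Σ(broken) − Σ(formed) = 1463 − 1252 = +211 kJ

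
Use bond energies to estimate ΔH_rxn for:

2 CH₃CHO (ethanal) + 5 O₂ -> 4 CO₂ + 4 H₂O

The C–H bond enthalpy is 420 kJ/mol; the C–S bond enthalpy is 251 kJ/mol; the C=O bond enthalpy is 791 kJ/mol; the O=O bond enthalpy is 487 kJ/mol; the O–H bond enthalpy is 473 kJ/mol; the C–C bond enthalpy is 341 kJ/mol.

Bonds broken (reactants):
  C–C: 2 × 341 = 682
  C–H: 8 × 420 = 3360
  C=O: 2 × 791 = 1582
  O=O: 5 × 487 = 2435
  Σ(broken) = 8059 kJ
Bonds formed (products):
  C=O: 8 × 791 = 6328
  O–H: 8 × 473 = 3784
  Σ(formed) = 10112 kJ
ΔH = Σ(broken) − Σ(formed) = 8059 − 10112 = −2053 kJ

ΔH ≈ −2053 kJ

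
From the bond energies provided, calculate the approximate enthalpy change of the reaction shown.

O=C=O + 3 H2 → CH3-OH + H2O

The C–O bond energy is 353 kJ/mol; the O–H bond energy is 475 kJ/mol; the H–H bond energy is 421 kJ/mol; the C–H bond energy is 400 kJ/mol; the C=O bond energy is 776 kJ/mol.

Bonds broken (reactants):
  C=O: 2 × 776 = 1552
  H–H: 3 × 421 = 1263
  Σ(broken) = 2815 kJ
Bonds formed (products):
  C–H: 3 × 400 = 1200
  C–O: 1 × 353 = 353
  O–H: 3 × 475 = 1425
  Σ(formed) = 2978 kJ
ΔH = Σ(broken) − Σ(formed) = 2815 − 2978 = −163 kJ

ΔH ≈ −163 kJ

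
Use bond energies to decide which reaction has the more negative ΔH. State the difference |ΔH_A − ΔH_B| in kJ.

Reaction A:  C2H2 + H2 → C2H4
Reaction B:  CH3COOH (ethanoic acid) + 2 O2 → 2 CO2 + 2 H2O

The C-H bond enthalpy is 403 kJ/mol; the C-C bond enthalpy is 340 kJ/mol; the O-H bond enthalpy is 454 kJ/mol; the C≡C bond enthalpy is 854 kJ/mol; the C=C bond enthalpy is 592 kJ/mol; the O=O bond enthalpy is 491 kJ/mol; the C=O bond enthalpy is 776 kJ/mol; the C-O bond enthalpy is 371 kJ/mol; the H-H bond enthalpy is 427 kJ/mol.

Reaction A:
  Bonds broken (reactants):
    C≡C: 1 × 854 = 854
    C-H: 2 × 403 = 806
    H-H: 1 × 427 = 427
    Σ(broken) = 2087 kJ
  Bonds formed (products):
    C-H: 4 × 403 = 1612
    C=C: 1 × 592 = 592
    Σ(formed) = 2204 kJ
  ΔH_A = 2087 − 2204 = −117 kJ
Reaction B:
  Bonds broken (reactants):
    C-C: 1 × 340 = 340
    C-H: 3 × 403 = 1209
    C-O: 1 × 371 = 371
    C=O: 1 × 776 = 776
    O-H: 1 × 454 = 454
    O=O: 2 × 491 = 982
    Σ(broken) = 4132 kJ
  Bonds formed (products):
    C=O: 4 × 776 = 3104
    O-H: 4 × 454 = 1816
    Σ(formed) = 4920 kJ
  ΔH_B = 4132 − 4920 = −788 kJ
ΔH_A − ΔH_B = +671 kJ, so reaction B has the more negative ΔH; |ΔH_A − ΔH_B| = 671 kJ.

Reaction B, by 671 kJ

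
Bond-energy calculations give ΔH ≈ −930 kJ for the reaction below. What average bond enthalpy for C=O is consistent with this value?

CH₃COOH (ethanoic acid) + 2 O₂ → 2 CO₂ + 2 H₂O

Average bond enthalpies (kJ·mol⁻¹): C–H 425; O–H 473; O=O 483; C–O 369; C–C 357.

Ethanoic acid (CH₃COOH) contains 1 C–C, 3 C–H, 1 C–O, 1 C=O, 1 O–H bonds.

Let D be the C=O bond energy.
Σ(broken) = 1×357 + 3×425 + 1×369 + 1×D + 1×473 + 2×483 = 3440 + D
Σ(formed) = 4×D + 4×473 = 1892 + 4D
ΔH = Σ(broken) − Σ(formed) = (3440 + D) − (1892 + 4D) = +1548 − 3D
Setting this equal to −930 kJ gives 3D = 2478, so D = 826 kJ/mol.

D(C=O) ≈ 826 kJ/mol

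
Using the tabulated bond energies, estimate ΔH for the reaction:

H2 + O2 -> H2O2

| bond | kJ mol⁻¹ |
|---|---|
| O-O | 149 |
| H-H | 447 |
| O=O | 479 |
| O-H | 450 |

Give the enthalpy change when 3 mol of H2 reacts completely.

ΔH = −369 kJ

Bonds broken (reactants):
  H-H: 1 × 447 = 447
  O=O: 1 × 479 = 479
  Σ(broken) = 926 kJ
Bonds formed (products):
  O-H: 2 × 450 = 900
  O-O: 1 × 149 = 149
  Σ(formed) = 1049 kJ
ΔH = Σ(broken) − Σ(formed) = 926 − 1049 = −123 kJ
For 3× the reaction as written: 3 × (−123) = −369 kJ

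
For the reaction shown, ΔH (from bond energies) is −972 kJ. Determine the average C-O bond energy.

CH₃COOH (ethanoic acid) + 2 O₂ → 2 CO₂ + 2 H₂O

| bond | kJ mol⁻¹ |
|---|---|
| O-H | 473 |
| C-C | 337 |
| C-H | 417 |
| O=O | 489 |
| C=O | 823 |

D(C-O) ≈ 350 kJ/mol

Let D be the C-O bond energy.
Σ(broken) = 1×337 + 3×417 + 1×D + 1×823 + 1×473 + 2×489 = 3862 + D
Σ(formed) = 4×823 + 4×473 = 5184
ΔH = Σ(broken) − Σ(formed) = (3862 + D) − (5184) = −1322 + D
Setting this equal to −972 kJ gives D = 350 kJ/mol.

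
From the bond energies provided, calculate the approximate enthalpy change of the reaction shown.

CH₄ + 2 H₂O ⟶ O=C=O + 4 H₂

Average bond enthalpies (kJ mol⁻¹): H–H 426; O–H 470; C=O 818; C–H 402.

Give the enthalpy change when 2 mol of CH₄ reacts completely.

ΔH = +296 kJ

Bonds broken (reactants):
  C–H: 4 × 402 = 1608
  O–H: 4 × 470 = 1880
  Σ(broken) = 3488 kJ
Bonds formed (products):
  C=O: 2 × 818 = 1636
  H–H: 4 × 426 = 1704
  Σ(formed) = 3340 kJ
ΔH = Σ(broken) − Σ(formed) = 3488 − 3340 = +148 kJ
For 2× the reaction as written: 2 × (+148) = +296 kJ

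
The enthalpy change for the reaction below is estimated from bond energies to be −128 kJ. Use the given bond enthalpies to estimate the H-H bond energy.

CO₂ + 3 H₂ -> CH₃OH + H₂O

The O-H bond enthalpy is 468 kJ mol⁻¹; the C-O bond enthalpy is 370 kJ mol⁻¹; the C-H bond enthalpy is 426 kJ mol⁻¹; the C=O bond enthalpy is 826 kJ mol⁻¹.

Let D be the H-H bond energy.
Σ(broken) = 2×826 + 3×D = 1652 + 3D
Σ(formed) = 3×426 + 1×370 + 3×468 = 3052
ΔH = Σ(broken) − Σ(formed) = (1652 + 3D) − (3052) = −1400 + 3D
Setting this equal to −128 kJ gives 3D = 1272, so D = 424 kJ/mol.

D(H-H) ≈ 424 kJ/mol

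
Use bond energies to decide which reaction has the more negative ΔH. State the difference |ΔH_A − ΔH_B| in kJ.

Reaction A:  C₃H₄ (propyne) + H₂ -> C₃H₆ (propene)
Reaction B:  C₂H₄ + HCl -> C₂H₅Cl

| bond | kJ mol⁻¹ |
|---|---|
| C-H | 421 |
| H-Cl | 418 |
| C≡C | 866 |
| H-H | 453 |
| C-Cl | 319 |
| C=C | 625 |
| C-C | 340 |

Reaction A, by 111 kJ

Reaction A:
  Bonds broken (reactants):
    C≡C: 1 × 866 = 866
    C-C: 1 × 340 = 340
    C-H: 4 × 421 = 1684
    H-H: 1 × 453 = 453
    Σ(broken) = 3343 kJ
  Bonds formed (products):
    C-C: 1 × 340 = 340
    C-H: 6 × 421 = 2526
    C=C: 1 × 625 = 625
    Σ(formed) = 3491 kJ
  ΔH_A = 3343 − 3491 = −148 kJ
Reaction B:
  Bonds broken (reactants):
    C-H: 4 × 421 = 1684
    C=C: 1 × 625 = 625
    H-Cl: 1 × 418 = 418
    Σ(broken) = 2727 kJ
  Bonds formed (products):
    C-C: 1 × 340 = 340
    C-Cl: 1 × 319 = 319
    C-H: 5 × 421 = 2105
    Σ(formed) = 2764 kJ
  ΔH_B = 2727 − 2764 = −37 kJ
ΔH_A − ΔH_B = −111 kJ, so reaction A has the more negative ΔH; |ΔH_A − ΔH_B| = 111 kJ.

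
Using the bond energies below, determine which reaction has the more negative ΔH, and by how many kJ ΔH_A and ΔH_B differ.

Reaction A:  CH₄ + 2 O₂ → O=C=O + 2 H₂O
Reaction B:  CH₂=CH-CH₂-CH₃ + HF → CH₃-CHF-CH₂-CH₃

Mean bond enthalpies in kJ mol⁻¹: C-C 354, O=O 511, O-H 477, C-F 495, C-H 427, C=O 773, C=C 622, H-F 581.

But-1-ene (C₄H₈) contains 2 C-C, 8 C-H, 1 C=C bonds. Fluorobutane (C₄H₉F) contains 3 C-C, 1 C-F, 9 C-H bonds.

Reaction A:
  Bonds broken (reactants):
    C-H: 4 × 427 = 1708
    O=O: 2 × 511 = 1022
    Σ(broken) = 2730 kJ
  Bonds formed (products):
    C=O: 2 × 773 = 1546
    O-H: 4 × 477 = 1908
    Σ(formed) = 3454 kJ
  ΔH_A = 2730 − 3454 = −724 kJ
Reaction B:
  Bonds broken (reactants):
    C-C: 2 × 354 = 708
    C-H: 8 × 427 = 3416
    C=C: 1 × 622 = 622
    H-F: 1 × 581 = 581
    Σ(broken) = 5327 kJ
  Bonds formed (products):
    C-C: 3 × 354 = 1062
    C-F: 1 × 495 = 495
    C-H: 9 × 427 = 3843
    Σ(formed) = 5400 kJ
  ΔH_B = 5327 − 5400 = −73 kJ
ΔH_A − ΔH_B = −651 kJ, so reaction A has the more negative ΔH; |ΔH_A − ΔH_B| = 651 kJ.

Reaction A, by 651 kJ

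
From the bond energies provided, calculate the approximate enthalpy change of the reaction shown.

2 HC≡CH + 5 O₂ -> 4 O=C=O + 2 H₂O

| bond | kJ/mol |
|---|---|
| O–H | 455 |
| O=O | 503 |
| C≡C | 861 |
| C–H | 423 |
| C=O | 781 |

ΔH ≈ −2139 kJ

Bonds broken (reactants):
  C≡C: 2 × 861 = 1722
  C–H: 4 × 423 = 1692
  O=O: 5 × 503 = 2515
  Σ(broken) = 5929 kJ
Bonds formed (products):
  C=O: 8 × 781 = 6248
  O–H: 4 × 455 = 1820
  Σ(formed) = 8068 kJ
ΔH = Σ(broken) − Σ(formed) = 5929 − 8068 = −2139 kJ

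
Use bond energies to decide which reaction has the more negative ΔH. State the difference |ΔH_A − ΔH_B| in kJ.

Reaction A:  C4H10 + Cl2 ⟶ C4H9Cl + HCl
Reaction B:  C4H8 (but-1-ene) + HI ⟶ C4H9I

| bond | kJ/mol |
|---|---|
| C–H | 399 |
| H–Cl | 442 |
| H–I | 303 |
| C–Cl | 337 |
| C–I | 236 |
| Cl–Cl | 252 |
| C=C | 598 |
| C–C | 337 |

Reaction A, by 57 kJ

Reaction A:
  Bonds broken (reactants):
    C–C: 3 × 337 = 1011
    C–H: 10 × 399 = 3990
    Cl–Cl: 1 × 252 = 252
    Σ(broken) = 5253 kJ
  Bonds formed (products):
    C–C: 3 × 337 = 1011
    C–Cl: 1 × 337 = 337
    C–H: 9 × 399 = 3591
    H–Cl: 1 × 442 = 442
    Σ(formed) = 5381 kJ
  ΔH_A = 5253 − 5381 = −128 kJ
Reaction B:
  Bonds broken (reactants):
    C–C: 2 × 337 = 674
    C–H: 8 × 399 = 3192
    C=C: 1 × 598 = 598
    H–I: 1 × 303 = 303
    Σ(broken) = 4767 kJ
  Bonds formed (products):
    C–C: 3 × 337 = 1011
    C–H: 9 × 399 = 3591
    C–I: 1 × 236 = 236
    Σ(formed) = 4838 kJ
  ΔH_B = 4767 − 4838 = −71 kJ
ΔH_A − ΔH_B = −57 kJ, so reaction A has the more negative ΔH; |ΔH_A − ΔH_B| = 57 kJ.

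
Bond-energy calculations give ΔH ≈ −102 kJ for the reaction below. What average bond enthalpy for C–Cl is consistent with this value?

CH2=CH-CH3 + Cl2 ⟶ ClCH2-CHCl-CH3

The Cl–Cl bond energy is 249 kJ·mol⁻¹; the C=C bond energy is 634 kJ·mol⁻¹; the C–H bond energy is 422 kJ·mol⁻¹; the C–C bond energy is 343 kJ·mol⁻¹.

D(C–Cl) ≈ 321 kJ/mol

Let D be the C–Cl bond energy.
Σ(broken) = 1×343 + 6×422 + 1×634 + 1×249 = 3758
Σ(formed) = 2×343 + 2×D + 6×422 = 3218 + 2D
ΔH = Σ(broken) − Σ(formed) = (3758) − (3218 + 2D) = +540 − 2D
Setting this equal to −102 kJ gives 2D = 642, so D = 321 kJ/mol.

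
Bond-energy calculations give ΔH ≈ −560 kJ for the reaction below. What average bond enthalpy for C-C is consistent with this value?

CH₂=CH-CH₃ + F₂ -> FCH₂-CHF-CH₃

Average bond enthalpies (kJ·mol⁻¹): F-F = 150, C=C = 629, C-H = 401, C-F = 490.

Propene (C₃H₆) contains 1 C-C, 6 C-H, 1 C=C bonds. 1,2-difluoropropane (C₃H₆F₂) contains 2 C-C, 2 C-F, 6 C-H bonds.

D(C-C) ≈ 359 kJ/mol

Let D be the C-C bond energy.
Σ(broken) = 1×D + 6×401 + 1×629 + 1×150 = 3185 + D
Σ(formed) = 2×D + 2×490 + 6×401 = 3386 + 2D
ΔH = Σ(broken) − Σ(formed) = (3185 + D) − (3386 + 2D) = −201 − D
Setting this equal to −560 kJ gives D = 359 kJ/mol.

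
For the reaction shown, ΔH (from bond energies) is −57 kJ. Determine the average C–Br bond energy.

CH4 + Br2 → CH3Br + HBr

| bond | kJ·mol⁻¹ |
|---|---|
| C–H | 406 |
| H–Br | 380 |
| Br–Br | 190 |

D(C–Br) ≈ 273 kJ/mol

Let D be the C–Br bond energy.
Σ(broken) = 1×190 + 4×406 = 1814
Σ(formed) = 1×D + 3×406 + 1×380 = 1598 + D
ΔH = Σ(broken) − Σ(formed) = (1814) − (1598 + D) = +216 − D
Setting this equal to −57 kJ gives D = 273 kJ/mol.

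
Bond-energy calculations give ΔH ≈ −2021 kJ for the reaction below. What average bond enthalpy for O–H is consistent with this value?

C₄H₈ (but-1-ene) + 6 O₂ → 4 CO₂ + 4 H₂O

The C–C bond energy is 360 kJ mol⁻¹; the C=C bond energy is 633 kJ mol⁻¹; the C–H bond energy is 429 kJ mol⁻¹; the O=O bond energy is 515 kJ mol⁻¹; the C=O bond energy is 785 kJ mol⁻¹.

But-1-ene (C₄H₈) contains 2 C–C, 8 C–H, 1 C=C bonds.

D(O–H) ≈ 452 kJ/mol

Let D be the O–H bond energy.
Σ(broken) = 2×360 + 8×429 + 1×633 + 6×515 = 7875
Σ(formed) = 8×785 + 8×D = 6280 + 8D
ΔH = Σ(broken) − Σ(formed) = (7875) − (6280 + 8D) = +1595 − 8D
Setting this equal to −2021 kJ gives 8D = 3616, so D = 452 kJ/mol.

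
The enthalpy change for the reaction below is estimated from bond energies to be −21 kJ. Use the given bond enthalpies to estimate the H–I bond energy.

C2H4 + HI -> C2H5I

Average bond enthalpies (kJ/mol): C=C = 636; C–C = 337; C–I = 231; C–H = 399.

Let D be the H–I bond energy.
Σ(broken) = 4×399 + 1×636 + 1×D = 2232 + D
Σ(formed) = 1×337 + 5×399 + 1×231 = 2563
ΔH = Σ(broken) − Σ(formed) = (2232 + D) − (2563) = −331 + D
Setting this equal to −21 kJ gives D = 310 kJ/mol.

D(H–I) ≈ 310 kJ/mol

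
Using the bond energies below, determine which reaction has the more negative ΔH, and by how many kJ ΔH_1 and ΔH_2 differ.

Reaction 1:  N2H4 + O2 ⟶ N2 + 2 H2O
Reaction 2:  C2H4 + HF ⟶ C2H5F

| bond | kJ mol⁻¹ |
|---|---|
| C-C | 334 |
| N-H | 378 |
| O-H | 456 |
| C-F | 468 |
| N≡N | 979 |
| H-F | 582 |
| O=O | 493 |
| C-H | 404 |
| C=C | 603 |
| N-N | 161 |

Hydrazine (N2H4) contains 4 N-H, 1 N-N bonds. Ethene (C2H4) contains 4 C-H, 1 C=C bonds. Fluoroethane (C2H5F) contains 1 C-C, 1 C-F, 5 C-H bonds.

Reaction 1, by 616 kJ

Reaction 1:
  Bonds broken (reactants):
    N-H: 4 × 378 = 1512
    N-N: 1 × 161 = 161
    O=O: 1 × 493 = 493
    Σ(broken) = 2166 kJ
  Bonds formed (products):
    N≡N: 1 × 979 = 979
    O-H: 4 × 456 = 1824
    Σ(formed) = 2803 kJ
  ΔH_1 = 2166 − 2803 = −637 kJ
Reaction 2:
  Bonds broken (reactants):
    C-H: 4 × 404 = 1616
    C=C: 1 × 603 = 603
    H-F: 1 × 582 = 582
    Σ(broken) = 2801 kJ
  Bonds formed (products):
    C-C: 1 × 334 = 334
    C-F: 1 × 468 = 468
    C-H: 5 × 404 = 2020
    Σ(formed) = 2822 kJ
  ΔH_2 = 2801 − 2822 = −21 kJ
ΔH_1 − ΔH_2 = −616 kJ, so reaction 1 has the more negative ΔH; |ΔH_1 − ΔH_2| = 616 kJ.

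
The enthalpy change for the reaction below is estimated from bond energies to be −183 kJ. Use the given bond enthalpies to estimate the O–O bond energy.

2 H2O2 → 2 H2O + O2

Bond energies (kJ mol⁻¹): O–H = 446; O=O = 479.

Let D be the O–O bond energy.
Σ(broken) = 4×446 + 2×D = 1784 + 2D
Σ(formed) = 4×446 + 1×479 = 2263
ΔH = Σ(broken) − Σ(formed) = (1784 + 2D) − (2263) = −479 + 2D
Setting this equal to −183 kJ gives 2D = 296, so D = 148 kJ/mol.

D(O–O) ≈ 148 kJ/mol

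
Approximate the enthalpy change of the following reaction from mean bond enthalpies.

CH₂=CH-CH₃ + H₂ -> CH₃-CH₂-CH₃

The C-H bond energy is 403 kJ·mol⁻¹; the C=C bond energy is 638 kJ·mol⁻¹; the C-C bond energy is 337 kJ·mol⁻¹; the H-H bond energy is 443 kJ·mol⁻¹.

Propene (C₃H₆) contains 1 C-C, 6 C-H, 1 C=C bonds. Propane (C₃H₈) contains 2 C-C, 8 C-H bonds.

Bonds broken (reactants):
  C-C: 1 × 337 = 337
  C-H: 6 × 403 = 2418
  C=C: 1 × 638 = 638
  H-H: 1 × 443 = 443
  Σ(broken) = 3836 kJ
Bonds formed (products):
  C-C: 2 × 337 = 674
  C-H: 8 × 403 = 3224
  Σ(formed) = 3898 kJ
ΔH = Σ(broken) − Σ(formed) = 3836 − 3898 = −62 kJ

ΔH ≈ −62 kJ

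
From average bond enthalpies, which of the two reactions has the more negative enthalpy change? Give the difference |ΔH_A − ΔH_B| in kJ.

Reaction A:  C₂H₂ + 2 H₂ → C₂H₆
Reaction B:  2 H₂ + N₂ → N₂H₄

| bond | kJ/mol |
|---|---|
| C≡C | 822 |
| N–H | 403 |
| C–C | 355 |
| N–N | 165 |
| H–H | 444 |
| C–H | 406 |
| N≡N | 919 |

Reaction A, by 299 kJ

Reaction A:
  Bonds broken (reactants):
    C≡C: 1 × 822 = 822
    C–H: 2 × 406 = 812
    H–H: 2 × 444 = 888
    Σ(broken) = 2522 kJ
  Bonds formed (products):
    C–C: 1 × 355 = 355
    C–H: 6 × 406 = 2436
    Σ(formed) = 2791 kJ
  ΔH_A = 2522 − 2791 = −269 kJ
Reaction B:
  Bonds broken (reactants):
    H–H: 2 × 444 = 888
    N≡N: 1 × 919 = 919
    Σ(broken) = 1807 kJ
  Bonds formed (products):
    N–H: 4 × 403 = 1612
    N–N: 1 × 165 = 165
    Σ(formed) = 1777 kJ
  ΔH_B = 1807 − 1777 = +30 kJ
ΔH_A − ΔH_B = −299 kJ, so reaction A has the more negative ΔH; |ΔH_A − ΔH_B| = 299 kJ.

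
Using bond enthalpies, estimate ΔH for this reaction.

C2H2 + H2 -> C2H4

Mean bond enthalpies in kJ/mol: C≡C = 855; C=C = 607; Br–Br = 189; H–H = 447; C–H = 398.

Bonds broken (reactants):
  C≡C: 1 × 855 = 855
  C–H: 2 × 398 = 796
  H–H: 1 × 447 = 447
  Σ(broken) = 2098 kJ
Bonds formed (products):
  C–H: 4 × 398 = 1592
  C=C: 1 × 607 = 607
  Σ(formed) = 2199 kJ
ΔH = Σ(broken) − Σ(formed) = 2098 − 2199 = −101 kJ

ΔH ≈ −101 kJ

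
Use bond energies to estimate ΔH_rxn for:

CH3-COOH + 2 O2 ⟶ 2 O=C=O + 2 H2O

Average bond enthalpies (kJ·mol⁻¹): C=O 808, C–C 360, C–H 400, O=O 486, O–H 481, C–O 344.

ΔH ≈ −991 kJ

Bonds broken (reactants):
  C–C: 1 × 360 = 360
  C–H: 3 × 400 = 1200
  C–O: 1 × 344 = 344
  C=O: 1 × 808 = 808
  O–H: 1 × 481 = 481
  O=O: 2 × 486 = 972
  Σ(broken) = 4165 kJ
Bonds formed (products):
  C=O: 4 × 808 = 3232
  O–H: 4 × 481 = 1924
  Σ(formed) = 5156 kJ
ΔH = Σ(broken) − Σ(formed) = 4165 − 5156 = −991 kJ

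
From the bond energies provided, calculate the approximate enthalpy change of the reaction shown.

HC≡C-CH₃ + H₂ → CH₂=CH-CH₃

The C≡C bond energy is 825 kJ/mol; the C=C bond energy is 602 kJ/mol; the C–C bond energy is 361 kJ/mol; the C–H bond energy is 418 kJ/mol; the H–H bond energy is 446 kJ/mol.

Bonds broken (reactants):
  C≡C: 1 × 825 = 825
  C–C: 1 × 361 = 361
  C–H: 4 × 418 = 1672
  H–H: 1 × 446 = 446
  Σ(broken) = 3304 kJ
Bonds formed (products):
  C–C: 1 × 361 = 361
  C–H: 6 × 418 = 2508
  C=C: 1 × 602 = 602
  Σ(formed) = 3471 kJ
ΔH = Σ(broken) − Σ(formed) = 3304 − 3471 = −167 kJ

ΔH ≈ −167 kJ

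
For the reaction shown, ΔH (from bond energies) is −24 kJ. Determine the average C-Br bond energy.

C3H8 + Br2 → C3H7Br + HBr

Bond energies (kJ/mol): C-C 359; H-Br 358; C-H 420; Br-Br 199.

D(C-Br) ≈ 285 kJ/mol

Let D be the C-Br bond energy.
Σ(broken) = 1×199 + 2×359 + 8×420 = 4277
Σ(formed) = 1×D + 2×359 + 7×420 + 1×358 = 4016 + D
ΔH = Σ(broken) − Σ(formed) = (4277) − (4016 + D) = +261 − D
Setting this equal to −24 kJ gives D = 285 kJ/mol.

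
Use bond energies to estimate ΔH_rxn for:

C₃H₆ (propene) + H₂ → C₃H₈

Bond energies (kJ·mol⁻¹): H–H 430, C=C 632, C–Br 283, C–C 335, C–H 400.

Bonds broken (reactants):
  C–C: 1 × 335 = 335
  C–H: 6 × 400 = 2400
  C=C: 1 × 632 = 632
  H–H: 1 × 430 = 430
  Σ(broken) = 3797 kJ
Bonds formed (products):
  C–C: 2 × 335 = 670
  C–H: 8 × 400 = 3200
  Σ(formed) = 3870 kJ
ΔH = Σ(broken) − Σ(formed) = 3797 − 3870 = −73 kJ

ΔH ≈ −73 kJ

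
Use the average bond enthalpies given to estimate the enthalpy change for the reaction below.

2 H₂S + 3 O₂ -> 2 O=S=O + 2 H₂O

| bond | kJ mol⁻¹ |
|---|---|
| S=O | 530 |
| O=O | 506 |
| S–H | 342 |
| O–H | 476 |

ΔH ≈ −1138 kJ

Bonds broken (reactants):
  O=O: 3 × 506 = 1518
  S–H: 4 × 342 = 1368
  Σ(broken) = 2886 kJ
Bonds formed (products):
  O–H: 4 × 476 = 1904
  S=O: 4 × 530 = 2120
  Σ(formed) = 4024 kJ
ΔH = Σ(broken) − Σ(formed) = 2886 − 4024 = −1138 kJ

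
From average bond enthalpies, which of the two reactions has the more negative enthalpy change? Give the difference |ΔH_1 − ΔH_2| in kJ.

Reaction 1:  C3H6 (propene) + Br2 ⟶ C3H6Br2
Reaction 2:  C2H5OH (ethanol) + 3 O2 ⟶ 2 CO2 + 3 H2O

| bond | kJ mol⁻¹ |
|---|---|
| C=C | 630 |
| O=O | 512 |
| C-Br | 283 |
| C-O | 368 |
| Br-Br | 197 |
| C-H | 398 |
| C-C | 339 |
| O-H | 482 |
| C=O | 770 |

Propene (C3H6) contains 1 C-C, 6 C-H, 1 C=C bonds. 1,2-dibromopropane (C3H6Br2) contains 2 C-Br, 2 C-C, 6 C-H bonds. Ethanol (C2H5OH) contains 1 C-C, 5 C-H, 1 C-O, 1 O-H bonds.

Reaction 2, by 1179 kJ

Reaction 1:
  Bonds broken (reactants):
    Br-Br: 1 × 197 = 197
    C-C: 1 × 339 = 339
    C-H: 6 × 398 = 2388
    C=C: 1 × 630 = 630
    Σ(broken) = 3554 kJ
  Bonds formed (products):
    C-Br: 2 × 283 = 566
    C-C: 2 × 339 = 678
    C-H: 6 × 398 = 2388
    Σ(formed) = 3632 kJ
  ΔH_1 = 3554 − 3632 = −78 kJ
Reaction 2:
  Bonds broken (reactants):
    C-C: 1 × 339 = 339
    C-H: 5 × 398 = 1990
    C-O: 1 × 368 = 368
    O-H: 1 × 482 = 482
    O=O: 3 × 512 = 1536
    Σ(broken) = 4715 kJ
  Bonds formed (products):
    C=O: 4 × 770 = 3080
    O-H: 6 × 482 = 2892
    Σ(formed) = 5972 kJ
  ΔH_2 = 4715 − 5972 = −1257 kJ
ΔH_1 − ΔH_2 = +1179 kJ, so reaction 2 has the more negative ΔH; |ΔH_1 − ΔH_2| = 1179 kJ.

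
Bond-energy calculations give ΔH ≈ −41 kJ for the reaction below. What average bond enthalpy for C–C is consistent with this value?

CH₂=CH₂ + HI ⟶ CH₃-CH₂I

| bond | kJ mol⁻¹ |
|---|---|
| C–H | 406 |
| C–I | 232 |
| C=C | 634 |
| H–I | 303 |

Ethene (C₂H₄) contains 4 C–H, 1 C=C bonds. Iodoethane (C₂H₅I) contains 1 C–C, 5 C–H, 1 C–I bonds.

D(C–C) ≈ 340 kJ/mol

Let D be the C–C bond energy.
Σ(broken) = 4×406 + 1×634 + 1×303 = 2561
Σ(formed) = 1×D + 5×406 + 1×232 = 2262 + D
ΔH = Σ(broken) − Σ(formed) = (2561) − (2262 + D) = +299 − D
Setting this equal to −41 kJ gives D = 340 kJ/mol.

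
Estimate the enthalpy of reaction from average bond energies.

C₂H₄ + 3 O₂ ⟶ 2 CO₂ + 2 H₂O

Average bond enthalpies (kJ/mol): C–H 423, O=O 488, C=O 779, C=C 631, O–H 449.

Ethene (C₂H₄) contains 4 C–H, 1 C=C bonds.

Bonds broken (reactants):
  C–H: 4 × 423 = 1692
  C=C: 1 × 631 = 631
  O=O: 3 × 488 = 1464
  Σ(broken) = 3787 kJ
Bonds formed (products):
  C=O: 4 × 779 = 3116
  O–H: 4 × 449 = 1796
  Σ(formed) = 4912 kJ
ΔH = Σ(broken) − Σ(formed) = 3787 − 4912 = −1125 kJ

ΔH ≈ −1125 kJ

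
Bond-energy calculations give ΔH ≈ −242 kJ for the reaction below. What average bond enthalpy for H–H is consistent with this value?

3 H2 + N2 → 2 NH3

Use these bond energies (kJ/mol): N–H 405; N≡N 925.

Let D be the H–H bond energy.
Σ(broken) = 3×D + 1×925 = 925 + 3D
Σ(formed) = 6×405 = 2430
ΔH = Σ(broken) − Σ(formed) = (925 + 3D) − (2430) = −1505 + 3D
Setting this equal to −242 kJ gives 3D = 1263, so D = 421 kJ/mol.

D(H–H) ≈ 421 kJ/mol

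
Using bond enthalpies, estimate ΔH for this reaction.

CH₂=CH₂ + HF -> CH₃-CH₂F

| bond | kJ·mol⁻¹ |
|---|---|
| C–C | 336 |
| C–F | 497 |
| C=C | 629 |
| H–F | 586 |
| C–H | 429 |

Bonds broken (reactants):
  C–H: 4 × 429 = 1716
  C=C: 1 × 629 = 629
  H–F: 1 × 586 = 586
  Σ(broken) = 2931 kJ
Bonds formed (products):
  C–C: 1 × 336 = 336
  C–F: 1 × 497 = 497
  C–H: 5 × 429 = 2145
  Σ(formed) = 2978 kJ
ΔH = Σ(broken) − Σ(formed) = 2931 − 2978 = −47 kJ

ΔH ≈ −47 kJ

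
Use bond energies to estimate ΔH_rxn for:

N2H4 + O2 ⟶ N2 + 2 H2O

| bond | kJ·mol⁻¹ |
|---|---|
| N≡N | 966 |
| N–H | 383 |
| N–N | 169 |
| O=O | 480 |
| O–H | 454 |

ΔH ≈ −601 kJ

Bonds broken (reactants):
  N–H: 4 × 383 = 1532
  N–N: 1 × 169 = 169
  O=O: 1 × 480 = 480
  Σ(broken) = 2181 kJ
Bonds formed (products):
  N≡N: 1 × 966 = 966
  O–H: 4 × 454 = 1816
  Σ(formed) = 2782 kJ
ΔH = Σ(broken) − Σ(formed) = 2181 − 2782 = −601 kJ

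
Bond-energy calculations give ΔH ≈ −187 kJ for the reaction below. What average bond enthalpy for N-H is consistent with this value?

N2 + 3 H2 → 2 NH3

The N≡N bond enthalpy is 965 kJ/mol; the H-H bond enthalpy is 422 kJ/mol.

D(N-H) ≈ 403 kJ/mol

Let D be the N-H bond energy.
Σ(broken) = 3×422 + 1×965 = 2231
Σ(formed) = 6×D = 6D
ΔH = Σ(broken) − Σ(formed) = (2231) − (6D) = +2231 − 6D
Setting this equal to −187 kJ gives 6D = 2418, so D = 403 kJ/mol.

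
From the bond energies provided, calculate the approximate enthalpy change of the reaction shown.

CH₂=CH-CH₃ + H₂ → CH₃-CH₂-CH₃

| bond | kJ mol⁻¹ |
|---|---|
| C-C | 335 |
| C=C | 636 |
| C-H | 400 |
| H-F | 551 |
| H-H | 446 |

Bonds broken (reactants):
  C-C: 1 × 335 = 335
  C-H: 6 × 400 = 2400
  C=C: 1 × 636 = 636
  H-H: 1 × 446 = 446
  Σ(broken) = 3817 kJ
Bonds formed (products):
  C-C: 2 × 335 = 670
  C-H: 8 × 400 = 3200
  Σ(formed) = 3870 kJ
ΔH = Σ(broken) − Σ(formed) = 3817 − 3870 = −53 kJ

ΔH ≈ −53 kJ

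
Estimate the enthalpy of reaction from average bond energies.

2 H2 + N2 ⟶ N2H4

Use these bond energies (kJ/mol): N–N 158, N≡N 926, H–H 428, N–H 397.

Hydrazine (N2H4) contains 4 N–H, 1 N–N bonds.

ΔH ≈ +36 kJ

Bonds broken (reactants):
  H–H: 2 × 428 = 856
  N≡N: 1 × 926 = 926
  Σ(broken) = 1782 kJ
Bonds formed (products):
  N–H: 4 × 397 = 1588
  N–N: 1 × 158 = 158
  Σ(formed) = 1746 kJ
ΔH = Σ(broken) − Σ(formed) = 1782 − 1746 = +36 kJ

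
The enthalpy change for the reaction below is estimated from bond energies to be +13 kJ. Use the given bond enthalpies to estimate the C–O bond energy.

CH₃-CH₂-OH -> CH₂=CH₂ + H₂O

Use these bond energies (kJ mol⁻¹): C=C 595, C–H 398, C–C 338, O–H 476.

Let D be the C–O bond energy.
Σ(broken) = 1×338 + 5×398 + 1×D + 1×476 = 2804 + D
Σ(formed) = 4×398 + 1×595 + 2×476 = 3139
ΔH = Σ(broken) − Σ(formed) = (2804 + D) − (3139) = −335 + D
Setting this equal to +13 kJ gives D = 348 kJ/mol.

D(C–O) ≈ 348 kJ/mol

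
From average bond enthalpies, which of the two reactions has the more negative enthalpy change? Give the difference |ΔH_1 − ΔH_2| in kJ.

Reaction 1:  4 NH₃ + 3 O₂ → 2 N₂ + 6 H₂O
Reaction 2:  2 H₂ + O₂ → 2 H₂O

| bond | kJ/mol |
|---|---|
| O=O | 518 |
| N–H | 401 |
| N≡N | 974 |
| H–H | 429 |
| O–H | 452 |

Reaction 1, by 574 kJ

Reaction 1:
  Bonds broken (reactants):
    N–H: 12 × 401 = 4812
    O=O: 3 × 518 = 1554
    Σ(broken) = 6366 kJ
  Bonds formed (products):
    N≡N: 2 × 974 = 1948
    O–H: 12 × 452 = 5424
    Σ(formed) = 7372 kJ
  ΔH_1 = 6366 − 7372 = −1006 kJ
Reaction 2:
  Bonds broken (reactants):
    H–H: 2 × 429 = 858
    O=O: 1 × 518 = 518
    Σ(broken) = 1376 kJ
  Bonds formed (products):
    O–H: 4 × 452 = 1808
    Σ(formed) = 1808 kJ
  ΔH_2 = 1376 − 1808 = −432 kJ
ΔH_1 − ΔH_2 = −574 kJ, so reaction 1 has the more negative ΔH; |ΔH_1 − ΔH_2| = 574 kJ.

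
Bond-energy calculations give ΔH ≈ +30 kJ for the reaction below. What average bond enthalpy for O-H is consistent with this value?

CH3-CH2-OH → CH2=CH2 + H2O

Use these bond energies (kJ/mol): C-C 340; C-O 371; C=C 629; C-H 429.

D(O-H) ≈ 481 kJ/mol

Let D be the O-H bond energy.
Σ(broken) = 1×340 + 5×429 + 1×371 + 1×D = 2856 + D
Σ(formed) = 4×429 + 1×629 + 2×D = 2345 + 2D
ΔH = Σ(broken) − Σ(formed) = (2856 + D) − (2345 + 2D) = +511 − D
Setting this equal to +30 kJ gives D = 481 kJ/mol.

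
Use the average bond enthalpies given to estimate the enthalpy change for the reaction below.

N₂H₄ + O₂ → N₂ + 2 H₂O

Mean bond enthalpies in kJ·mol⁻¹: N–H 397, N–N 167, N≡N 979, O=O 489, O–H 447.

Bonds broken (reactants):
  N–H: 4 × 397 = 1588
  N–N: 1 × 167 = 167
  O=O: 1 × 489 = 489
  Σ(broken) = 2244 kJ
Bonds formed (products):
  N≡N: 1 × 979 = 979
  O–H: 4 × 447 = 1788
  Σ(formed) = 2767 kJ
ΔH = Σ(broken) − Σ(formed) = 2244 − 2767 = −523 kJ

ΔH ≈ −523 kJ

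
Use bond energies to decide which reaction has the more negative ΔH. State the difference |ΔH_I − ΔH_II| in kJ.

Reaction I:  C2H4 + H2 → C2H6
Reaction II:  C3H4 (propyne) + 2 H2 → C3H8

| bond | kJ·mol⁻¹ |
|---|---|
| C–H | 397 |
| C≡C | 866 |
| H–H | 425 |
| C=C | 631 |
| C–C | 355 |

Reaction II, by 134 kJ

Reaction I:
  Bonds broken (reactants):
    C–H: 4 × 397 = 1588
    C=C: 1 × 631 = 631
    H–H: 1 × 425 = 425
    Σ(broken) = 2644 kJ
  Bonds formed (products):
    C–C: 1 × 355 = 355
    C–H: 6 × 397 = 2382
    Σ(formed) = 2737 kJ
  ΔH_I = 2644 − 2737 = −93 kJ
Reaction II:
  Bonds broken (reactants):
    C≡C: 1 × 866 = 866
    C–C: 1 × 355 = 355
    C–H: 4 × 397 = 1588
    H–H: 2 × 425 = 850
    Σ(broken) = 3659 kJ
  Bonds formed (products):
    C–C: 2 × 355 = 710
    C–H: 8 × 397 = 3176
    Σ(formed) = 3886 kJ
  ΔH_II = 3659 − 3886 = −227 kJ
ΔH_I − ΔH_II = +134 kJ, so reaction II has the more negative ΔH; |ΔH_I − ΔH_II| = 134 kJ.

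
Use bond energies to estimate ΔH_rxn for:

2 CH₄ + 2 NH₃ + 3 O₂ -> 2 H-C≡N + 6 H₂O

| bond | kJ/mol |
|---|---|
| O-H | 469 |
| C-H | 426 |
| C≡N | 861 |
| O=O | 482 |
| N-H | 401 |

ΔH ≈ −942 kJ

Bonds broken (reactants):
  C-H: 8 × 426 = 3408
  N-H: 6 × 401 = 2406
  O=O: 3 × 482 = 1446
  Σ(broken) = 7260 kJ
Bonds formed (products):
  C≡N: 2 × 861 = 1722
  C-H: 2 × 426 = 852
  O-H: 12 × 469 = 5628
  Σ(formed) = 8202 kJ
ΔH = Σ(broken) − Σ(formed) = 7260 − 8202 = −942 kJ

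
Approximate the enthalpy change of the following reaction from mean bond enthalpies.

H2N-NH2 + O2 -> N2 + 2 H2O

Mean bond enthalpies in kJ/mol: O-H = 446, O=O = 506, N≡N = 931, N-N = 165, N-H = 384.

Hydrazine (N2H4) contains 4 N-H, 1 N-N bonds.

Bonds broken (reactants):
  N-H: 4 × 384 = 1536
  N-N: 1 × 165 = 165
  O=O: 1 × 506 = 506
  Σ(broken) = 2207 kJ
Bonds formed (products):
  N≡N: 1 × 931 = 931
  O-H: 4 × 446 = 1784
  Σ(formed) = 2715 kJ
ΔH = Σ(broken) − Σ(formed) = 2207 − 2715 = −508 kJ

ΔH ≈ −508 kJ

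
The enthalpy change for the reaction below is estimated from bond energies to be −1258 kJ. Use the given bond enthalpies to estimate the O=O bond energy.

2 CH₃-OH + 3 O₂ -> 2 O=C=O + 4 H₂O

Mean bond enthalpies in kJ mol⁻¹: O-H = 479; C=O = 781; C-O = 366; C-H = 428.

D(O=O) ≈ 480 kJ/mol

Let D be the O=O bond energy.
Σ(broken) = 6×428 + 2×366 + 2×479 + 3×D = 4258 + 3D
Σ(formed) = 4×781 + 8×479 = 6956
ΔH = Σ(broken) − Σ(formed) = (4258 + 3D) − (6956) = −2698 + 3D
Setting this equal to −1258 kJ gives 3D = 1440, so D = 480 kJ/mol.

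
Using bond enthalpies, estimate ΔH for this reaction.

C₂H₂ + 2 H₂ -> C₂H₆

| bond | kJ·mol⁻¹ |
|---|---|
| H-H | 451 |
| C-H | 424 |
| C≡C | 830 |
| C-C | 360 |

Bonds broken (reactants):
  C≡C: 1 × 830 = 830
  C-H: 2 × 424 = 848
  H-H: 2 × 451 = 902
  Σ(broken) = 2580 kJ
Bonds formed (products):
  C-C: 1 × 360 = 360
  C-H: 6 × 424 = 2544
  Σ(formed) = 2904 kJ
ΔH = Σ(broken) − Σ(formed) = 2580 − 2904 = −324 kJ

ΔH ≈ −324 kJ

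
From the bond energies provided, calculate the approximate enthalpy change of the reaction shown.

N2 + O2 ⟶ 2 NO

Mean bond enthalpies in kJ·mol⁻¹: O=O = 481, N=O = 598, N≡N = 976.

Bonds broken (reactants):
  N≡N: 1 × 976 = 976
  O=O: 1 × 481 = 481
  Σ(broken) = 1457 kJ
Bonds formed (products):
  N=O: 2 × 598 = 1196
  Σ(formed) = 1196 kJ
ΔH = Σ(broken) − Σ(formed) = 1457 − 1196 = +261 kJ

ΔH ≈ +261 kJ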